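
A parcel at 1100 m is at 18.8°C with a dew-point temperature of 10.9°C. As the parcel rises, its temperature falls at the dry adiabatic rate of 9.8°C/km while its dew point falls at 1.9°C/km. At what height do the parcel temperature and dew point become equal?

2100 m

T and T_d converge at 9.8 − 1.9 = 7.9°C per km
Height above start = (18.8 − 10.9) / 7.9 = 1 km
LCL altitude = 1100 m + 1000 m = 2100 m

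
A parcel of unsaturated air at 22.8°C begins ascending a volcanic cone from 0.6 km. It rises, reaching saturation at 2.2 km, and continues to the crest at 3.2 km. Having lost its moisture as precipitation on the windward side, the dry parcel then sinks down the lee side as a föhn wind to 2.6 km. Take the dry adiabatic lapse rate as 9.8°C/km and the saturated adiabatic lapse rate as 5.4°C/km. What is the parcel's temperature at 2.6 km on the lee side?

600 → 2200 m (dry, 9.8°C/km): ΔT = -9.8 × 1.6 = -15.68°C → T = 7.12°C
2200 → 3200 m (saturated, 5.4°C/km): ΔT = -5.4 × 1 = -5.4°C → T = 1.72°C
3200 → 2600 m (dry descent, 9.8°C/km): ΔT = +9.8 × 0.6 = +5.88°C → T = 7.6°C

7.6°C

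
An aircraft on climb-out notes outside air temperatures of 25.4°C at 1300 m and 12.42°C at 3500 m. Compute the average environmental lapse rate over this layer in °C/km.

Γ = −ΔT/Δz = (25.4 − 12.42) / (3500 − 1300) m
  = 12.98°C / 2.2 km = 5.9°C/km

5.9°C/km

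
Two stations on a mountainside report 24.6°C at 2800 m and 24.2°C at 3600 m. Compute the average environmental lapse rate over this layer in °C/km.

0.5°C/km

Γ = −ΔT/Δz = (24.6 − 24.2) / (3600 − 2800) m
  = 0.4°C / 0.8 km = 0.5°C/km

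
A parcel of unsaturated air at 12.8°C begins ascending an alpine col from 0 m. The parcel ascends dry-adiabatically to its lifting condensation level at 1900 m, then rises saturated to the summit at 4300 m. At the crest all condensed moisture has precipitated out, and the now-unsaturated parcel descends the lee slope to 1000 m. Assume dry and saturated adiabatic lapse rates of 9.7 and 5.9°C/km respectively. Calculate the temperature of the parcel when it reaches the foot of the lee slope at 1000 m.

12.22°C

From 0 m to 1900 m (dry): cools by 9.7 × 1.9 = 18.43°C, giving -5.63°C.
From 1900 m to 4300 m (saturated): cools by 5.9 × 2.4 = 14.16°C, giving -19.79°C.
From 4300 m to 1000 m (dry descent): warms by 9.7 × 3.3 = 32.01°C, giving 12.22°C.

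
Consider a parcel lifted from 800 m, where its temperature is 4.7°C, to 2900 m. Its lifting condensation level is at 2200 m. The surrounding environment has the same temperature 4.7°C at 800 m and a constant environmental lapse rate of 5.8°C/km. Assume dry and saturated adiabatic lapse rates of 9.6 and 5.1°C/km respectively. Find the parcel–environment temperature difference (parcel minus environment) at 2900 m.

Parcel:
  From 800 m to 2200 m (dry): cools by 9.6 × 1.4 = 13.44°C, giving -8.74°C.
  From 2200 m to 2900 m (saturated): cools by 5.1 × 0.7 = 3.57°C, giving -12.31°C.
Environment:
  From 800 m to 2900 m (environment): cools by 5.8 × 2.1 = 12.18°C, giving -7.48°C.
T_parcel − T_env = -12.31 − (-7.48) = -4.83°C

-4.83°C (parcel cooler than environment)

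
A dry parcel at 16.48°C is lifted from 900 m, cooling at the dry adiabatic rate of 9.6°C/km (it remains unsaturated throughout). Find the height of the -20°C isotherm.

Height above start = (16.48 − (-20)) / 9.6 = 3.8 km
Altitude = 900 m + 3800 m = 4700 m

4700 m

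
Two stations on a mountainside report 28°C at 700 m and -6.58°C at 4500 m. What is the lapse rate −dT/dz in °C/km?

Γ = −ΔT/Δz = (28 − (-6.58)) / (4500 − 700) m
  = 34.58°C / 3.8 km = 9.1°C/km

9.1°C/km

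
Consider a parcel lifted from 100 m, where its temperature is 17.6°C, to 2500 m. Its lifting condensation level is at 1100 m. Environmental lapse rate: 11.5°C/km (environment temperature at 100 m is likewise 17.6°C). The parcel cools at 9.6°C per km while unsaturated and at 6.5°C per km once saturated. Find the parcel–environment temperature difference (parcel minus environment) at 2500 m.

+8.9°C (parcel warmer than environment)

Parcel:
  100 → 1100 m (dry, 9.6°C/km): ΔT = -9.6 × 1 = -9.6°C → T = 8°C
  1100 → 2500 m (saturated, 6.5°C/km): ΔT = -6.5 × 1.4 = -9.1°C → T = -1.1°C
Environment:
  100 → 2500 m (environment, 11.5°C/km): ΔT = -11.5 × 2.4 = -27.6°C → T = -10°C
T_parcel − T_env = -1.1 − (-10) = +8.9°C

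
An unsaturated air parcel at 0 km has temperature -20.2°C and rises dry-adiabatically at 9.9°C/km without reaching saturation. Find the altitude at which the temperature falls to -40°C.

2 km

Height above start = (-20.2 − (-40)) / 9.9 = 2 km
Altitude = 0 m + 2000 m = 2000 m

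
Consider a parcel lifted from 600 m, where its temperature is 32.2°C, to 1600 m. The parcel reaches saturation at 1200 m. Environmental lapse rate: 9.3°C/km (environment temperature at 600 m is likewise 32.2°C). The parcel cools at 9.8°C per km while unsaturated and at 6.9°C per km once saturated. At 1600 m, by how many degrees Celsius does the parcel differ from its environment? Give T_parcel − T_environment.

Parcel:
  From 600 m to 1200 m (dry): cools by 9.8 × 0.6 = 5.88°C, giving 26.32°C.
  From 1200 m to 1600 m (saturated): cools by 6.9 × 0.4 = 2.76°C, giving 23.56°C.
Environment:
  From 600 m to 1600 m (environment): cools by 9.3 × 1 = 9.3°C, giving 22.9°C.
T_parcel − T_env = 23.56 − 22.9 = +0.66°C

+0.66°C (parcel warmer than environment)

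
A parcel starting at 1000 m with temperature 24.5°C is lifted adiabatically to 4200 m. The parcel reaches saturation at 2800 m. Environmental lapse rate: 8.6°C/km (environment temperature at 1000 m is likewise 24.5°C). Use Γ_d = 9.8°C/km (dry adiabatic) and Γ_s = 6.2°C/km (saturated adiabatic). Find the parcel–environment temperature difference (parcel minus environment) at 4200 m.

+1.2°C (parcel warmer than environment)

Parcel:
  1000 → 2800 m (dry, 9.8°C/km): ΔT = -9.8 × 1.8 = -17.64°C → T = 6.86°C
  2800 → 4200 m (saturated, 6.2°C/km): ΔT = -6.2 × 1.4 = -8.68°C → T = -1.82°C
Environment:
  1000 → 4200 m (environment, 8.6°C/km): ΔT = -8.6 × 3.2 = -27.52°C → T = -3.02°C
T_parcel − T_env = -1.82 − (-3.02) = +1.2°C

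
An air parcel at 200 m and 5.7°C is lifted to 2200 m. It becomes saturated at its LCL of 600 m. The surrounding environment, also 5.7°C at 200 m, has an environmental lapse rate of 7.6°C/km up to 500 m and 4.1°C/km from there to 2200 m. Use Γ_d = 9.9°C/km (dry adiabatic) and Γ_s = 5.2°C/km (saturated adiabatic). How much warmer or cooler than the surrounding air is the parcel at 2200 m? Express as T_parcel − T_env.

-3.03°C (parcel cooler than environment)

Parcel:
  200 → 600 m (dry, 9.9°C/km): ΔT = -9.9 × 0.4 = -3.96°C → T = 1.74°C
  600 → 2200 m (saturated, 5.2°C/km): ΔT = -5.2 × 1.6 = -8.32°C → T = -6.58°C
Environment:
  200 → 500 m (environment, lower layer, 7.6°C/km): ΔT = -7.6 × 0.3 = -2.28°C → T = 3.42°C
  500 → 2200 m (environment, upper layer, 4.1°C/km): ΔT = -4.1 × 1.7 = -6.97°C → T = -3.55°C
T_parcel − T_env = -6.58 − (-3.55) = -3.03°C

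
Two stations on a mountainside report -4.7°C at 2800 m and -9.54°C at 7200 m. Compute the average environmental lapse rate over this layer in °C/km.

1.1°C/km

Γ = −ΔT/Δz = (-4.7 − (-9.54)) / (7200 − 2800) m
  = 4.84°C / 4.4 km = 1.1°C/km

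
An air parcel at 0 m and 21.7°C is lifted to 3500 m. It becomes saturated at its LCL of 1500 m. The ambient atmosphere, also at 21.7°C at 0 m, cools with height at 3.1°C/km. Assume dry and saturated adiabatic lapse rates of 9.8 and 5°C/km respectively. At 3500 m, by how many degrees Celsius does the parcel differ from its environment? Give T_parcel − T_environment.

Parcel:
  Dry to 1500 m: -9.8 × 1.5 km = -14.7°C, so T = 7°C.
  Saturated to 3500 m: -5 × 2 km = -10°C, so T = -3°C.
Environment:
  Environment to 3500 m: -3.1 × 3.5 km = -10.85°C, so T = 10.85°C.
T_parcel − T_env = -3 − 10.85 = -13.85°C

-13.85°C (parcel cooler than environment)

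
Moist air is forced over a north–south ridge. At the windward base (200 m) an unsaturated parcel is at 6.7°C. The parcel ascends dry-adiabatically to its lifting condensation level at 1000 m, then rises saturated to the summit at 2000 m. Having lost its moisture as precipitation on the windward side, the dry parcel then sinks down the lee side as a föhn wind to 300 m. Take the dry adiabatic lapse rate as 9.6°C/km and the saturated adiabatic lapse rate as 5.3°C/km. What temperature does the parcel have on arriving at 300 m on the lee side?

10.04°C

200–1000 m, dry: Δz = 0.8 km ⇒ ΔT = -7.68°C; T = -0.98°C
1000–2000 m, saturated: Δz = 1 km ⇒ ΔT = -5.3°C; T = -6.28°C
2000–300 m, dry descent: Δz = 1.7 km ⇒ ΔT = +16.32°C; T = 10.04°C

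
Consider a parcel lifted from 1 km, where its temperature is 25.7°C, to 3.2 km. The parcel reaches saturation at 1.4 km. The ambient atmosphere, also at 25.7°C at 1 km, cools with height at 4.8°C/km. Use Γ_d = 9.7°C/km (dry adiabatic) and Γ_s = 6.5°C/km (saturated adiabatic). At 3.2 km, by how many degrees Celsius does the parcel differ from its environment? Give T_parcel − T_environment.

-5.02°C (parcel cooler than environment)

Parcel:
  1000 → 1400 m (dry, 9.7°C/km): ΔT = -9.7 × 0.4 = -3.88°C → T = 21.82°C
  1400 → 3200 m (saturated, 6.5°C/km): ΔT = -6.5 × 1.8 = -11.7°C → T = 10.12°C
Environment:
  1000 → 3200 m (environment, 4.8°C/km): ΔT = -4.8 × 2.2 = -10.56°C → T = 15.14°C
T_parcel − T_env = 10.12 − 15.14 = -5.02°C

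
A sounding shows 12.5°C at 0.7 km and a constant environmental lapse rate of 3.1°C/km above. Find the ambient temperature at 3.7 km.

3.2°C

700 → 3700 m (environmental, 3.1°C/km): ΔT = -3.1 × 3 = -9.3°C → T = 3.2°C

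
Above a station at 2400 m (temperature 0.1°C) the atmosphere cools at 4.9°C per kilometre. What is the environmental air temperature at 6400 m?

2400 → 6400 m (environmental, 4.9°C/km): ΔT = -4.9 × 4 = -19.6°C → T = -19.5°C

-19.5°C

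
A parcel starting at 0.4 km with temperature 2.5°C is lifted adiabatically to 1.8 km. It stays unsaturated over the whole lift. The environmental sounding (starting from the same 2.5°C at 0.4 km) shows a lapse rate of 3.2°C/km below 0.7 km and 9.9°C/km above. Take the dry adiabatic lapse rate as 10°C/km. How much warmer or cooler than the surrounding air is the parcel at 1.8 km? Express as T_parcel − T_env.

Parcel:
  From 400 m to 1800 m (dry): cools by 10 × 1.4 = 14°C, giving -11.5°C.
Environment:
  From 400 m to 700 m (environment, lower layer): cools by 3.2 × 0.3 = 0.96°C, giving 1.54°C.
  From 700 m to 1800 m (environment, upper layer): cools by 9.9 × 1.1 = 10.89°C, giving -9.35°C.
T_parcel − T_env = -11.5 − (-9.35) = -2.15°C

-2.15°C (parcel cooler than environment)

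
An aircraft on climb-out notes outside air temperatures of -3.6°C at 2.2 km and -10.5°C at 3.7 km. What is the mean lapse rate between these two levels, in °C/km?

Γ = −ΔT/Δz = (-3.6 − (-10.5)) / (3700 − 2200) m
  = 6.9°C / 1.5 km = 4.6°C/km

4.6°C/km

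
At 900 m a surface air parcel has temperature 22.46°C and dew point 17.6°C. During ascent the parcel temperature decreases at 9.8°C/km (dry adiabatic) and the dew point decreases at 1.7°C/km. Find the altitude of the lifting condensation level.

T and T_d converge at 9.8 − 1.7 = 8.1°C per km
Height above start = (22.46 − 17.6) / 8.1 = 0.6 km
LCL altitude = 900 m + 600 m = 1500 m

1500 m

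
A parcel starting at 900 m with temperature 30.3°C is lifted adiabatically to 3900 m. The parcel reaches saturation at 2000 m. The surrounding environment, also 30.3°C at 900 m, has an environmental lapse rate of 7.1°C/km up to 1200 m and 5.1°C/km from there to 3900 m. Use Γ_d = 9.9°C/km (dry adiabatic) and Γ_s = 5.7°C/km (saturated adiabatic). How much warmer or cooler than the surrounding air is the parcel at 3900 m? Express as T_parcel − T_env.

Parcel:
  900 → 2000 m (dry, 9.9°C/km): ΔT = -9.9 × 1.1 = -10.89°C → T = 19.41°C
  2000 → 3900 m (saturated, 5.7°C/km): ΔT = -5.7 × 1.9 = -10.83°C → T = 8.58°C
Environment:
  900 → 1200 m (environment, lower layer, 7.1°C/km): ΔT = -7.1 × 0.3 = -2.13°C → T = 28.17°C
  1200 → 3900 m (environment, upper layer, 5.1°C/km): ΔT = -5.1 × 2.7 = -13.77°C → T = 14.4°C
T_parcel − T_env = 8.58 − 14.4 = -5.82°C

-5.82°C (parcel cooler than environment)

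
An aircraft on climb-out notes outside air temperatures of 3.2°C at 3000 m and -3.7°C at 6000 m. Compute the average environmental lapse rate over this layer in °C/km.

Γ = −ΔT/Δz = (3.2 − (-3.7)) / (6000 − 3000) m
  = 6.9°C / 3 km = 2.3°C/km

2.3°C/km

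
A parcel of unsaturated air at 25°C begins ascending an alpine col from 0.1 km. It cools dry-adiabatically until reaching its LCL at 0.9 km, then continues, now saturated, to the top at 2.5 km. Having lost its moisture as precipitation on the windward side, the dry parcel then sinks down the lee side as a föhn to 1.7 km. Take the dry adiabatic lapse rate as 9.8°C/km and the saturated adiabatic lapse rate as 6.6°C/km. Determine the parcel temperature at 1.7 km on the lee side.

From 100 m to 900 m (dry): cools by 9.8 × 0.8 = 7.84°C, giving 17.16°C.
From 900 m to 2500 m (saturated): cools by 6.6 × 1.6 = 10.56°C, giving 6.6°C.
From 2500 m to 1700 m (dry descent): warms by 9.8 × 0.8 = 7.84°C, giving 14.44°C.

14.44°C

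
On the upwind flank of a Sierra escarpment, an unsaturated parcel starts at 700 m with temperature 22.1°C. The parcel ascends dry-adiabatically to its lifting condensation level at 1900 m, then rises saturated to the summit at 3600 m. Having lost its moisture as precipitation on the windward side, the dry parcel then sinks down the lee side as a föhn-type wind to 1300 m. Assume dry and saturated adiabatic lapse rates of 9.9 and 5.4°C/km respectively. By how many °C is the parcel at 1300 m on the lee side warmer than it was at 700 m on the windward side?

+1.71°C

700 → 1900 m (dry, 9.9°C/km): ΔT = -9.9 × 1.2 = -11.88°C → T = 10.22°C
1900 → 3600 m (saturated, 5.4°C/km): ΔT = -5.4 × 1.7 = -9.18°C → T = 1.04°C
3600 → 1300 m (dry descent, 9.9°C/km): ΔT = +9.9 × 2.3 = +22.77°C → T = 23.81°C
Net change vs windward start: 23.81 − 22.1 = +1.71°C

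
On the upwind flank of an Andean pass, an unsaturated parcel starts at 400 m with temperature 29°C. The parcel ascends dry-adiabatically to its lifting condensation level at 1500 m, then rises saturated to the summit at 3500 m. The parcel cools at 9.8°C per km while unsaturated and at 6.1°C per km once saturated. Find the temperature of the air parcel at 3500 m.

6.02°C

From 400 m to 1500 m (dry): cools by 9.8 × 1.1 = 10.78°C, giving 18.22°C.
From 1500 m to 3500 m (saturated): cools by 6.1 × 2 = 12.2°C, giving 6.02°C.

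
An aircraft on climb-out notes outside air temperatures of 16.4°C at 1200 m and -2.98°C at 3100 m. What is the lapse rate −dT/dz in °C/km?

10.2°C/km

Γ = −ΔT/Δz = (16.4 − (-2.98)) / (3100 − 1200) m
  = 19.38°C / 1.9 km = 10.2°C/km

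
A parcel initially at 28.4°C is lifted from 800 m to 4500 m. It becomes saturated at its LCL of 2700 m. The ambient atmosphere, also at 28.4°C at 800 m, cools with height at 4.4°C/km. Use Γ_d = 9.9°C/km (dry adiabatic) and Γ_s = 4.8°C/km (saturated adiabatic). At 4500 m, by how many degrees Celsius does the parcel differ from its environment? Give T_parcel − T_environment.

Parcel:
  800 → 2700 m (dry, 9.9°C/km): ΔT = -9.9 × 1.9 = -18.81°C → T = 9.59°C
  2700 → 4500 m (saturated, 4.8°C/km): ΔT = -4.8 × 1.8 = -8.64°C → T = 0.95°C
Environment:
  800 → 4500 m (environment, 4.4°C/km): ΔT = -4.4 × 3.7 = -16.28°C → T = 12.12°C
T_parcel − T_env = 0.95 − 12.12 = -11.17°C

-11.17°C (parcel cooler than environment)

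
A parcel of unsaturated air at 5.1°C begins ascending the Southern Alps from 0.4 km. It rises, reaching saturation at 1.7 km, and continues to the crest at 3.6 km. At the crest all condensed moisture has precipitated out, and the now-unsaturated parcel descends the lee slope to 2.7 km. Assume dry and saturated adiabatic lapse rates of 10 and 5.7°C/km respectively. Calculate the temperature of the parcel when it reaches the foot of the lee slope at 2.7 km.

-9.73°C

Dry to 1700 m: -10 × 1.3 km = -13°C, so T = -7.9°C.
Saturated to 3600 m: -5.7 × 1.9 km = -10.83°C, so T = -18.73°C.
Dry descent to 2700 m: +10 × 0.9 km = +9°C, so T = -9.73°C.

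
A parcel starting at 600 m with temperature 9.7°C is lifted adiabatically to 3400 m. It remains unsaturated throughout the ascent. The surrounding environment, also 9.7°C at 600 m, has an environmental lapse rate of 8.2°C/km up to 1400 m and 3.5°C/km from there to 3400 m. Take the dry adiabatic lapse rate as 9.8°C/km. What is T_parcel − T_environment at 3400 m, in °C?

Parcel:
  600–3400 m, dry: Δz = 2.8 km ⇒ ΔT = -27.44°C; T = -17.74°C
Environment:
  600–1400 m, environment, lower layer: Δz = 0.8 km ⇒ ΔT = -6.56°C; T = 3.14°C
  1400–3400 m, environment, upper layer: Δz = 2 km ⇒ ΔT = -7°C; T = -3.86°C
T_parcel − T_env = -17.74 − (-3.86) = -13.88°C

-13.88°C (parcel cooler than environment)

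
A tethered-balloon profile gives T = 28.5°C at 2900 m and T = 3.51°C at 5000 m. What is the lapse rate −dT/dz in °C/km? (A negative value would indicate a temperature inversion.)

11.9°C/km

Γ = −ΔT/Δz = (28.5 − 3.51) / (5000 − 2900) m
  = 24.99°C / 2.1 km = 11.9°C/km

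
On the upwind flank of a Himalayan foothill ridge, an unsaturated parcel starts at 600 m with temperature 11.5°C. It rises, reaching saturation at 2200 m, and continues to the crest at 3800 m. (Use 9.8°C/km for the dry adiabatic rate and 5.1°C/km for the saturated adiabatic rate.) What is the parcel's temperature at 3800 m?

-12.34°C

Dry to 2200 m: -9.8 × 1.6 km = -15.68°C, so T = -4.18°C.
Saturated to 3800 m: -5.1 × 1.6 km = -8.16°C, so T = -12.34°C.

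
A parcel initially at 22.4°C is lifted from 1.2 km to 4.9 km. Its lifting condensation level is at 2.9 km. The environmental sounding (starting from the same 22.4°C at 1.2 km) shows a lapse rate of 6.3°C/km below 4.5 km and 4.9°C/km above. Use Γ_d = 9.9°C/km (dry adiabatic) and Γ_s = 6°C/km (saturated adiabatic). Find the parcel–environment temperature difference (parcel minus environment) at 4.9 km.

-6.08°C (parcel cooler than environment)

Parcel:
  1200 → 2900 m (dry, 9.9°C/km): ΔT = -9.9 × 1.7 = -16.83°C → T = 5.57°C
  2900 → 4900 m (saturated, 6°C/km): ΔT = -6 × 2 = -12°C → T = -6.43°C
Environment:
  1200 → 4500 m (environment, lower layer, 6.3°C/km): ΔT = -6.3 × 3.3 = -20.79°C → T = 1.61°C
  4500 → 4900 m (environment, upper layer, 4.9°C/km): ΔT = -4.9 × 0.4 = -1.96°C → T = -0.35°C
T_parcel − T_env = -6.43 − (-0.35) = -6.08°C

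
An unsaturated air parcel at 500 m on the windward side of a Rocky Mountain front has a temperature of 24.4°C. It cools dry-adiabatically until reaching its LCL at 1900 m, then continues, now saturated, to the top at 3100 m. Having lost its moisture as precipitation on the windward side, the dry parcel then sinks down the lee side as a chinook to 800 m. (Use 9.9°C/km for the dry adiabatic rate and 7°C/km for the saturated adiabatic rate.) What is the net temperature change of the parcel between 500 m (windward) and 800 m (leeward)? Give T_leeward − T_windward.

+0.51°C

From 500 m to 1900 m (dry): cools by 9.9 × 1.4 = 13.86°C, giving 10.54°C.
From 1900 m to 3100 m (saturated): cools by 7 × 1.2 = 8.4°C, giving 2.14°C.
From 3100 m to 800 m (dry descent): warms by 9.9 × 2.3 = 22.77°C, giving 24.91°C.
Net change vs windward start: 24.91 − 24.4 = +0.51°C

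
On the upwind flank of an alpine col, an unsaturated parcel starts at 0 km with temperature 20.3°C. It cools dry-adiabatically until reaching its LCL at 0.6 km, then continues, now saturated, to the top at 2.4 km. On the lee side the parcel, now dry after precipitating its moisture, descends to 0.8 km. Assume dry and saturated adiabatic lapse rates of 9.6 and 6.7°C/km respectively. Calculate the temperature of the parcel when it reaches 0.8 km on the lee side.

17.84°C

0 → 600 m (dry, 9.6°C/km): ΔT = -9.6 × 0.6 = -5.76°C → T = 14.54°C
600 → 2400 m (saturated, 6.7°C/km): ΔT = -6.7 × 1.8 = -12.06°C → T = 2.48°C
2400 → 800 m (dry descent, 9.6°C/km): ΔT = +9.6 × 1.6 = +15.36°C → T = 17.84°C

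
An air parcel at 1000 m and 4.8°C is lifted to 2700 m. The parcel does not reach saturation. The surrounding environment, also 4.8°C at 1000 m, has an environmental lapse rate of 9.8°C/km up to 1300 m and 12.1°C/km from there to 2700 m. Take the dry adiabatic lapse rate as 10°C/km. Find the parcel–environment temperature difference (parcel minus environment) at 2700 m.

Parcel:
  From 1000 m to 2700 m (dry): cools by 10 × 1.7 = 17°C, giving -12.2°C.
Environment:
  From 1000 m to 1300 m (environment, lower layer): cools by 9.8 × 0.3 = 2.94°C, giving 1.86°C.
  From 1300 m to 2700 m (environment, upper layer): cools by 12.1 × 1.4 = 16.94°C, giving -15.08°C.
T_parcel − T_env = -12.2 − (-15.08) = +2.88°C

+2.88°C (parcel warmer than environment)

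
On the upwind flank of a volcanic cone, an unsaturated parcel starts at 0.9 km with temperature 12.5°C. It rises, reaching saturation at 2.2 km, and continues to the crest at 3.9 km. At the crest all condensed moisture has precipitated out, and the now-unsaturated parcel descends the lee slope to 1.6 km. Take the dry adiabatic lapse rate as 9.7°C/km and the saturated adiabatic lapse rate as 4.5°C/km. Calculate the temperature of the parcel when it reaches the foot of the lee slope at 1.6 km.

Dry to 2200 m: -9.7 × 1.3 km = -12.61°C, so T = -0.11°C.
Saturated to 3900 m: -4.5 × 1.7 km = -7.65°C, so T = -7.76°C.
Dry descent to 1600 m: +9.7 × 2.3 km = +22.31°C, so T = 14.55°C.

14.55°C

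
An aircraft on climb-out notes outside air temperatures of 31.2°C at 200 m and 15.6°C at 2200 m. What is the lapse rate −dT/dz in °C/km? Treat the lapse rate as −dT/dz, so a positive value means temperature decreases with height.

7.8°C/km

Γ = −ΔT/Δz = (31.2 − 15.6) / (2200 − 200) m
  = 15.6°C / 2 km = 7.8°C/km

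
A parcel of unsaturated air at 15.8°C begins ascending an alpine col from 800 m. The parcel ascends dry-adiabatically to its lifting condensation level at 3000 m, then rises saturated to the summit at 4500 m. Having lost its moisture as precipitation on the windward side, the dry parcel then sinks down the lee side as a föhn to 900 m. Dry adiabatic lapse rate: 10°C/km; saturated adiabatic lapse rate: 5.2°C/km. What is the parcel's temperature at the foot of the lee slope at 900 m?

22°C

800–3000 m, dry: Δz = 2.2 km ⇒ ΔT = -22°C; T = -6.2°C
3000–4500 m, saturated: Δz = 1.5 km ⇒ ΔT = -7.8°C; T = -14°C
4500–900 m, dry descent: Δz = 3.6 km ⇒ ΔT = +36°C; T = 22°C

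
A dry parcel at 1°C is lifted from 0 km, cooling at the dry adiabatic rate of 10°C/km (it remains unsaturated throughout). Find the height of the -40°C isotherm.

4.1 km

Height above start = (1 − (-40)) / 10 = 4.1 km
Altitude = 0 m + 4100 m = 4100 m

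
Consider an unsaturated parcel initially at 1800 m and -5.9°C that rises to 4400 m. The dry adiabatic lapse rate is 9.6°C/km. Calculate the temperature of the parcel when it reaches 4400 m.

-30.86°C

1800–4400 m, dry adiabatic: Δz = 2.6 km ⇒ ΔT = -24.96°C; T = -30.86°C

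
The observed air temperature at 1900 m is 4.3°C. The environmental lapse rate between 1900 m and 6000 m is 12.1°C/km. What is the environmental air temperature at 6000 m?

-45.31°C

From 1900 m to 6000 m (environmental): cools by 12.1 × 4.1 = 49.61°C, giving -45.31°C.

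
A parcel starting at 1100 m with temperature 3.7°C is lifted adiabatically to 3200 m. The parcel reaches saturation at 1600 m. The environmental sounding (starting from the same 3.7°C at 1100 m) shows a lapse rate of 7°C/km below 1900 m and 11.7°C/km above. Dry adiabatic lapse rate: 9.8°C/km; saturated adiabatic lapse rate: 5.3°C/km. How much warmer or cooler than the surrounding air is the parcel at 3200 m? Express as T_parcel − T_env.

Parcel:
  1100 → 1600 m (dry, 9.8°C/km): ΔT = -9.8 × 0.5 = -4.9°C → T = -1.2°C
  1600 → 3200 m (saturated, 5.3°C/km): ΔT = -5.3 × 1.6 = -8.48°C → T = -9.68°C
Environment:
  1100 → 1900 m (environment, lower layer, 7°C/km): ΔT = -7 × 0.8 = -5.6°C → T = -1.9°C
  1900 → 3200 m (environment, upper layer, 11.7°C/km): ΔT = -11.7 × 1.3 = -15.21°C → T = -17.11°C
T_parcel − T_env = -9.68 − (-17.11) = +7.43°C

+7.43°C (parcel warmer than environment)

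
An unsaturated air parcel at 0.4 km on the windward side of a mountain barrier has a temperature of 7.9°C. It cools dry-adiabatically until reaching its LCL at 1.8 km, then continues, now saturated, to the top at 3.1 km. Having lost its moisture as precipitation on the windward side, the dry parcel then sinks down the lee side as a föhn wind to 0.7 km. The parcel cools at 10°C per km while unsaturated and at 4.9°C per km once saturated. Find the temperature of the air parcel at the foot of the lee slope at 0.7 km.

11.53°C

Dry to 1800 m: -10 × 1.4 km = -14°C, so T = -6.1°C.
Saturated to 3100 m: -4.9 × 1.3 km = -6.37°C, so T = -12.47°C.
Dry descent to 700 m: +10 × 2.4 km = +24°C, so T = 11.53°C.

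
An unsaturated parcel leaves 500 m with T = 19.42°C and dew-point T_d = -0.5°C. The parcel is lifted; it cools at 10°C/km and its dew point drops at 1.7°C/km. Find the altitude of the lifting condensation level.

2900 m

T and T_d converge at 10 − 1.7 = 8.3°C per km
Height above start = (19.42 − (-0.5)) / 8.3 = 2.4 km
LCL altitude = 500 m + 2400 m = 2900 m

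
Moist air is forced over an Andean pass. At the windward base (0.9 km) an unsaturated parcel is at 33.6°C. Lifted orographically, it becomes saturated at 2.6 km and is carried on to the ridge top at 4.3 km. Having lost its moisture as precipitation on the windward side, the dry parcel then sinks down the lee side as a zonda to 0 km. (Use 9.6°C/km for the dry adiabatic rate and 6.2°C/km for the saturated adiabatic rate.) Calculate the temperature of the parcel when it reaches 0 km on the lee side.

From 900 m to 2600 m (dry): cools by 9.6 × 1.7 = 16.32°C, giving 17.28°C.
From 2600 m to 4300 m (saturated): cools by 6.2 × 1.7 = 10.54°C, giving 6.74°C.
From 4300 m to 0 m (dry descent): warms by 9.6 × 4.3 = 41.28°C, giving 48.02°C.

48.02°C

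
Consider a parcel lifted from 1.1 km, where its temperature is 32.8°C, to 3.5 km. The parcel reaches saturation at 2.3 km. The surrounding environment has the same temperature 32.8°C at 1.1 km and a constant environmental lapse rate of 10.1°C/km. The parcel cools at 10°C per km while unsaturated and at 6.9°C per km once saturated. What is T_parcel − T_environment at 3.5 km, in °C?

+3.96°C (parcel warmer than environment)

Parcel:
  Dry to 2300 m: -10 × 1.2 km = -12°C, so T = 20.8°C.
  Saturated to 3500 m: -6.9 × 1.2 km = -8.28°C, so T = 12.52°C.
Environment:
  Environment to 3500 m: -10.1 × 2.4 km = -24.24°C, so T = 8.56°C.
T_parcel − T_env = 12.52 − 8.56 = +3.96°C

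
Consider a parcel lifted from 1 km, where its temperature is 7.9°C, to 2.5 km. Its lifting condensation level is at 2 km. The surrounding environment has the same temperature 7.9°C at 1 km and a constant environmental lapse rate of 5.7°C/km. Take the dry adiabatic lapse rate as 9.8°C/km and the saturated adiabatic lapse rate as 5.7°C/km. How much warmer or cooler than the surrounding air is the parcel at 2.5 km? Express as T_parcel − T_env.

-4.1°C (parcel cooler than environment)

Parcel:
  1000 → 2000 m (dry, 9.8°C/km): ΔT = -9.8 × 1 = -9.8°C → T = -1.9°C
  2000 → 2500 m (saturated, 5.7°C/km): ΔT = -5.7 × 0.5 = -2.85°C → T = -4.75°C
Environment:
  1000 → 2500 m (environment, 5.7°C/km): ΔT = -5.7 × 1.5 = -8.55°C → T = -0.65°C
T_parcel − T_env = -4.75 − (-0.65) = -4.1°C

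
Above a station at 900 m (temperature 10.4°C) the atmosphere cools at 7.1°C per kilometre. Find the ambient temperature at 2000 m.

From 900 m to 2000 m (environmental): cools by 7.1 × 1.1 = 7.81°C, giving 2.59°C.

2.59°C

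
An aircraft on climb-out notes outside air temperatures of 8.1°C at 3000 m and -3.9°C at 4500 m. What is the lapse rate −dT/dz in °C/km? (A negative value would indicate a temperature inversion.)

Γ = −ΔT/Δz = (8.1 − (-3.9)) / (4500 − 3000) m
  = 12°C / 1.5 km = 8°C/km

8°C/km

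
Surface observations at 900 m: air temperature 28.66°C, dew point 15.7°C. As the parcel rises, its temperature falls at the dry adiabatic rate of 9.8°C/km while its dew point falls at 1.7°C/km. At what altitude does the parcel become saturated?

T and T_d converge at 9.8 − 1.7 = 8.1°C per km
Height above start = (28.66 − 15.7) / 8.1 = 1.6 km
LCL altitude = 900 m + 1600 m = 2500 m

2500 m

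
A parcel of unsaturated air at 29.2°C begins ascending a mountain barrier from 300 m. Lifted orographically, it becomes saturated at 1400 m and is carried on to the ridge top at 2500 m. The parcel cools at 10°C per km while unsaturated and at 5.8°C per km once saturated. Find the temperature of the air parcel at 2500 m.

11.82°C

From 300 m to 1400 m (dry): cools by 10 × 1.1 = 11°C, giving 18.2°C.
From 1400 m to 2500 m (saturated): cools by 5.8 × 1.1 = 6.38°C, giving 11.82°C.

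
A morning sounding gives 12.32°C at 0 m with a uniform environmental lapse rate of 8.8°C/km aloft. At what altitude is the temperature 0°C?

Height above start = (12.32 − 0) / 8.8 = 1.4 km
Altitude = 0 m + 1400 m = 1400 m

1400 m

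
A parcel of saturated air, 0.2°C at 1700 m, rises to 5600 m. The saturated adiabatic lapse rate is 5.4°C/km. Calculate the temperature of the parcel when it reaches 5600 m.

-20.86°C

Saturated adiabatic to 5600 m: -5.4 × 3.9 km = -21.06°C, so T = -20.86°C.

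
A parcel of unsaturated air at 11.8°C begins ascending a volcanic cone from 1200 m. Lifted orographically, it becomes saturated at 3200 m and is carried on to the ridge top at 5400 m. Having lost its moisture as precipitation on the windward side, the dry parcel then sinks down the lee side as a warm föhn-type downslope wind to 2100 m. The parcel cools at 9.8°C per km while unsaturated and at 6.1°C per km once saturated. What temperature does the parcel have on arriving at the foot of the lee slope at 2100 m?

1200–3200 m, dry: Δz = 2 km ⇒ ΔT = -19.6°C; T = -7.8°C
3200–5400 m, saturated: Δz = 2.2 km ⇒ ΔT = -13.42°C; T = -21.22°C
5400–2100 m, dry descent: Δz = 3.3 km ⇒ ΔT = +32.34°C; T = 11.12°C

11.12°C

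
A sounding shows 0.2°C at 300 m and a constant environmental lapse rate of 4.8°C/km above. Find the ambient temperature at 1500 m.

From 300 m to 1500 m (environmental): cools by 4.8 × 1.2 = 5.76°C, giving -5.56°C.

-5.56°C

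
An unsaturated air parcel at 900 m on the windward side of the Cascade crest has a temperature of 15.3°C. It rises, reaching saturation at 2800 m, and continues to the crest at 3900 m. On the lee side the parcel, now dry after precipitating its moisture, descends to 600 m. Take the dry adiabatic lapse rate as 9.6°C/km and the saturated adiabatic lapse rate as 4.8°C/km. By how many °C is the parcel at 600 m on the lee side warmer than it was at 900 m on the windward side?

+8.16°C

900–2800 m, dry: Δz = 1.9 km ⇒ ΔT = -18.24°C; T = -2.94°C
2800–3900 m, saturated: Δz = 1.1 km ⇒ ΔT = -5.28°C; T = -8.22°C
3900–600 m, dry descent: Δz = 3.3 km ⇒ ΔT = +31.68°C; T = 23.46°C
Net change vs windward start: 23.46 − 15.3 = +8.16°C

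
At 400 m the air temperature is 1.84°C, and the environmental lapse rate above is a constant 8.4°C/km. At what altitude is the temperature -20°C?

3000 m

Height above start = (1.84 − (-20)) / 8.4 = 2.6 km
Altitude = 400 m + 2600 m = 3000 m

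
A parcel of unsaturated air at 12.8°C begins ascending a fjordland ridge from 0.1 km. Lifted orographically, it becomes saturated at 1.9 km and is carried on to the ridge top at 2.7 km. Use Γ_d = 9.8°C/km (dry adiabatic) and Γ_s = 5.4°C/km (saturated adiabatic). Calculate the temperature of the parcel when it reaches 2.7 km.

100 → 1900 m (dry, 9.8°C/km): ΔT = -9.8 × 1.8 = -17.64°C → T = -4.84°C
1900 → 2700 m (saturated, 5.4°C/km): ΔT = -5.4 × 0.8 = -4.32°C → T = -9.16°C

-9.16°C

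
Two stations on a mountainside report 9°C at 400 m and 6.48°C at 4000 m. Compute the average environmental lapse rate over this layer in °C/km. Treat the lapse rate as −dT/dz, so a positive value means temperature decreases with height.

Γ = −ΔT/Δz = (9 − 6.48) / (4000 − 400) m
  = 2.52°C / 3.6 km = 0.7°C/km

0.7°C/km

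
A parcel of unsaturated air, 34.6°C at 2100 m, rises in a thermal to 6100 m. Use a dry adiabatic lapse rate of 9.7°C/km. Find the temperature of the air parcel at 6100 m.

-4.2°C

2100 → 6100 m (dry adiabatic, 9.7°C/km): ΔT = -9.7 × 4 = -38.8°C → T = -4.2°C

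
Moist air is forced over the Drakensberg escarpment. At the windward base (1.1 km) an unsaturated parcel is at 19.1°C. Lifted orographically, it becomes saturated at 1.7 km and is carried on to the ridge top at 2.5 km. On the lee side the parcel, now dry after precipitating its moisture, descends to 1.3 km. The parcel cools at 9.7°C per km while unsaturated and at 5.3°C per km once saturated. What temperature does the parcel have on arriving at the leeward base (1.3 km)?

20.68°C

From 1100 m to 1700 m (dry): cools by 9.7 × 0.6 = 5.82°C, giving 13.28°C.
From 1700 m to 2500 m (saturated): cools by 5.3 × 0.8 = 4.24°C, giving 9.04°C.
From 2500 m to 1300 m (dry descent): warms by 9.7 × 1.2 = 11.64°C, giving 20.68°C.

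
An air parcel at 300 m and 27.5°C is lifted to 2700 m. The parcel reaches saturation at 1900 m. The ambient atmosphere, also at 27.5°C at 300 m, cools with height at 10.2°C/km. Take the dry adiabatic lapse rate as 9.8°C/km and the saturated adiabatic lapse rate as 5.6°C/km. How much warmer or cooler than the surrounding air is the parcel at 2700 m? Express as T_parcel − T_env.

+4.32°C (parcel warmer than environment)

Parcel:
  From 300 m to 1900 m (dry): cools by 9.8 × 1.6 = 15.68°C, giving 11.82°C.
  From 1900 m to 2700 m (saturated): cools by 5.6 × 0.8 = 4.48°C, giving 7.34°C.
Environment:
  From 300 m to 2700 m (environment): cools by 10.2 × 2.4 = 24.48°C, giving 3.02°C.
T_parcel − T_env = 7.34 − 3.02 = +4.32°C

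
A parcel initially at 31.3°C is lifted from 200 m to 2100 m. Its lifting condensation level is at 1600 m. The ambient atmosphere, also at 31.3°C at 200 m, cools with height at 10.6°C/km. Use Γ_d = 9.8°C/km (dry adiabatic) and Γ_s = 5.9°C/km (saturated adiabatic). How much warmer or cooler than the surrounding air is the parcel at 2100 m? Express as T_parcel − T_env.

Parcel:
  200 → 1600 m (dry, 9.8°C/km): ΔT = -9.8 × 1.4 = -13.72°C → T = 17.58°C
  1600 → 2100 m (saturated, 5.9°C/km): ΔT = -5.9 × 0.5 = -2.95°C → T = 14.63°C
Environment:
  200 → 2100 m (environment, 10.6°C/km): ΔT = -10.6 × 1.9 = -20.14°C → T = 11.16°C
T_parcel − T_env = 14.63 − 11.16 = +3.47°C

+3.47°C (parcel warmer than environment)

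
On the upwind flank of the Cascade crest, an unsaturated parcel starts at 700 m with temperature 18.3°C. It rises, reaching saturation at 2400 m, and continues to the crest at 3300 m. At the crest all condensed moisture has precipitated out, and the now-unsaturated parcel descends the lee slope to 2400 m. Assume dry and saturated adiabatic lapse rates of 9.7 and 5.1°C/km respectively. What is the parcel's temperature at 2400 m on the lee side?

From 700 m to 2400 m (dry): cools by 9.7 × 1.7 = 16.49°C, giving 1.81°C.
From 2400 m to 3300 m (saturated): cools by 5.1 × 0.9 = 4.59°C, giving -2.78°C.
From 3300 m to 2400 m (dry descent): warms by 9.7 × 0.9 = 8.73°C, giving 5.95°C.

5.95°C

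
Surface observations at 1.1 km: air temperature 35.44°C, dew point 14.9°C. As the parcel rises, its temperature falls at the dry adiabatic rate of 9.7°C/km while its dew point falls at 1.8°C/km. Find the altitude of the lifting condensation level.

T and T_d converge at 9.7 − 1.8 = 7.9°C per km
Height above start = (35.44 − 14.9) / 7.9 = 2.6 km
LCL altitude = 1100 m + 2600 m = 3700 m

3.7 km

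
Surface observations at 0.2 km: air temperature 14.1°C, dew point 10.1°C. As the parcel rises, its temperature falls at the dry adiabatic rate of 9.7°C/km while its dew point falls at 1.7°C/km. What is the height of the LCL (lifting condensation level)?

T and T_d converge at 9.7 − 1.7 = 8°C per km
Height above start = (14.1 − 10.1) / 8 = 0.5 km
LCL altitude = 200 m + 500 m = 700 m

0.7 km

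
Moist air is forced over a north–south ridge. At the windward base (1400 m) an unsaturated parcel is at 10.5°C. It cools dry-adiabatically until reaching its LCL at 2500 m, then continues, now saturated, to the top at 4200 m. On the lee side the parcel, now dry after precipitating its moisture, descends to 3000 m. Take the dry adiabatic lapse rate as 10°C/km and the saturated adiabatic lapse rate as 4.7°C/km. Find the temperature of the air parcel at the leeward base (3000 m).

1400–2500 m, dry: Δz = 1.1 km ⇒ ΔT = -11°C; T = -0.5°C
2500–4200 m, saturated: Δz = 1.7 km ⇒ ΔT = -7.99°C; T = -8.49°C
4200–3000 m, dry descent: Δz = 1.2 km ⇒ ΔT = +12°C; T = 3.51°C

3.51°C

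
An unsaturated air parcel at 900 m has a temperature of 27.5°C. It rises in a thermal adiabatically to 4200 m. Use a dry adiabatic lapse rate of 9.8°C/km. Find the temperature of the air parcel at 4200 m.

From 900 m to 4200 m (dry adiabatic): cools by 9.8 × 3.3 = 32.34°C, giving -4.84°C.

-4.84°C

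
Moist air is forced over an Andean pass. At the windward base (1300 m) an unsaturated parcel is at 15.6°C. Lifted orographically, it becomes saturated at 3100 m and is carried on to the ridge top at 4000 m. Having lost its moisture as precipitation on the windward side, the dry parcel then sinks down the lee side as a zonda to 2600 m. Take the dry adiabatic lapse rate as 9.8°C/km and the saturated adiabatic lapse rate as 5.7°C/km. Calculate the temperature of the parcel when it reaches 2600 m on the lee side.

6.55°C

From 1300 m to 3100 m (dry): cools by 9.8 × 1.8 = 17.64°C, giving -2.04°C.
From 3100 m to 4000 m (saturated): cools by 5.7 × 0.9 = 5.13°C, giving -7.17°C.
From 4000 m to 2600 m (dry descent): warms by 9.8 × 1.4 = 13.72°C, giving 6.55°C.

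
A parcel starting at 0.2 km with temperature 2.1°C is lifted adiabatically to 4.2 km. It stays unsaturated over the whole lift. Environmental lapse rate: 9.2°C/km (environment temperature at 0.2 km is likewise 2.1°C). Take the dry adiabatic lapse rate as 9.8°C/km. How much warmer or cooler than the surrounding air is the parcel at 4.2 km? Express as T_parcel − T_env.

-2.4°C (parcel cooler than environment)

Parcel:
  From 200 m to 4200 m (dry): cools by 9.8 × 4 = 39.2°C, giving -37.1°C.
Environment:
  From 200 m to 4200 m (environment): cools by 9.2 × 4 = 36.8°C, giving -34.7°C.
T_parcel − T_env = -37.1 − (-34.7) = -2.4°C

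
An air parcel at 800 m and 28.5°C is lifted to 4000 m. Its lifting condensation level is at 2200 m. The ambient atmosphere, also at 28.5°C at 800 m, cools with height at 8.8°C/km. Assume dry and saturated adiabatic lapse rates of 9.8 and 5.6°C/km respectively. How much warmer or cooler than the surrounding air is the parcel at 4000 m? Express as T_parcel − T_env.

+4.36°C (parcel warmer than environment)

Parcel:
  Dry to 2200 m: -9.8 × 1.4 km = -13.72°C, so T = 14.78°C.
  Saturated to 4000 m: -5.6 × 1.8 km = -10.08°C, so T = 4.7°C.
Environment:
  Environment to 4000 m: -8.8 × 3.2 km = -28.16°C, so T = 0.34°C.
T_parcel − T_env = 4.7 − 0.34 = +4.36°C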